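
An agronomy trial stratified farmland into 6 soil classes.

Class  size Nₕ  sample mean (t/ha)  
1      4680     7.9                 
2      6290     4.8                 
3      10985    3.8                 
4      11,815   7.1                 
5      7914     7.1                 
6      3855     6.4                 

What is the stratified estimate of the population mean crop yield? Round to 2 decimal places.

6.01

N = 4680 + 6290 + 10985 + 11815 + 7914 + 3855 = 45539.
The stratified mean weights each stratum mean by its population share Nₕ/N.
Σ Nₕx̄ₕ = 4680·7.9 + 6290·4.8 + 10985·3.8 + 11815·7.1 + 7914·7.1 + 3855·6.4 = 36972 + 30192 + 41743 + 83886.5 + 56189.4 + 24672 = 273654.9.
Divide by N: 273654.9 / 45539 = 6.0092... → 6.01.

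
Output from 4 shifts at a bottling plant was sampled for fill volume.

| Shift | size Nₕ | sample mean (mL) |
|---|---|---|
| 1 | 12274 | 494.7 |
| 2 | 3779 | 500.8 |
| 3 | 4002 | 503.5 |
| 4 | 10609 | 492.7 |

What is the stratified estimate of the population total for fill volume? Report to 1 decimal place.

1: 12274·494.7 = 6071947.8
2: 3779·500.8 = 1892523.2
3: 4002·503.5 = 2015007
4: 10609·492.7 = 5227054.3
τ̂ = Σ Nₕx̄ₕ = 15206532.3.

15206532.3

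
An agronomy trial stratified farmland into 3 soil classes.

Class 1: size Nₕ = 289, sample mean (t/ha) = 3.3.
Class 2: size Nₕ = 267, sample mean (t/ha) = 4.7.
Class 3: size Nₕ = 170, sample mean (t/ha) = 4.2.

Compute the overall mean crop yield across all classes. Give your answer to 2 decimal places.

N = 289 + 267 + 170 = 726.
Weight each subgroup mean by Nₕ/N and sum.
Σ Nₕx̄ₕ = 289·3.3 + 267·4.7 + 170·4.2 = 953.7 + 1254.9 + 714 = 2922.6.
Divide by N: 2922.6 / 726 = 4.0256... → 4.03.

4.03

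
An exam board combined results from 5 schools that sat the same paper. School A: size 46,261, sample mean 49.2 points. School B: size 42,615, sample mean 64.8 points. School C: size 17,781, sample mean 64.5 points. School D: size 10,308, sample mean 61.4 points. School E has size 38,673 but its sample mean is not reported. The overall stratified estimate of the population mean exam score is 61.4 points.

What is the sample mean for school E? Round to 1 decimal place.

Σ Nₕx̄ₕ = N·μ, so 38673·x̄_E = 155638·61.4 − (46261·49.2 + 42615·64.8 + 17781·64.5 + 10308·61.4).
= 9556173.2 − 6817278.9 = 2738894.3.
x̄_E = 2738894.3 / 38673 = 70.822... → 70.8.

70.8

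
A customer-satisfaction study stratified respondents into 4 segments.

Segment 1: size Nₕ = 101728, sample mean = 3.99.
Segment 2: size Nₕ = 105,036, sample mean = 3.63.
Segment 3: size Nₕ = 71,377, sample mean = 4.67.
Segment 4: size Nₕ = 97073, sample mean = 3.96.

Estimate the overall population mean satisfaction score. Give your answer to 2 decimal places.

4.01

N = 101728 + 105036 + 71377 + 97073 = 375214.
Overall mean = Σ (Nₕ/N)·x̄ₕ — weight by population share, not a simple average.
Σ Nₕx̄ₕ = 101728·3.99 + 105036·3.63 + 71377·4.67 + 97073·3.96 = 405894.72 + 381280.68 + 333330.59 + 384409.08 = 1504915.07.
Divide by N: 1504915.07 / 375214 = 4.0108... → 4.01.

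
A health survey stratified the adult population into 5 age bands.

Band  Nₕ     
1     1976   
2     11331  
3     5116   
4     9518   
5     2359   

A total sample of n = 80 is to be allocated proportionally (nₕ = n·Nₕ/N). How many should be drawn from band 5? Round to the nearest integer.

6

N = 1976 + 11331 + 5116 + 9518 + 2359 = 30300.
n_5 = 80·2359/30300 = 6.228... → 6.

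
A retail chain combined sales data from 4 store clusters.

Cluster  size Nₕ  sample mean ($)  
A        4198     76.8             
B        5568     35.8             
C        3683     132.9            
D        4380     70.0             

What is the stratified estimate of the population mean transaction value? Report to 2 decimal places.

73.91

x̄_st = (Σ Nₕx̄ₕ) / (Σ Nₕ) = (4198·76.8 + 5568·35.8 + 3683·132.9 + 4380·70.0) / 17829
= 1317811.5 / 17829 = 73.9139... → 73.91.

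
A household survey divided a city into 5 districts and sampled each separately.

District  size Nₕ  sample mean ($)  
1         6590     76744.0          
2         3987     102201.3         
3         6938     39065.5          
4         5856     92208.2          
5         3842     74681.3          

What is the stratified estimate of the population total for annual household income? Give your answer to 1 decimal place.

Population total = Σ Nₕ·x̄ₕ (each stratum's size times its mean).
6590·76744.0 + 3987·102201.3 + 6938·39065.5 + 5856·92208.2 + 3842·74681.3 = 505742960 + 407476583.1 + 271036439 + 539971219.2 + 286925554.6 = 2011152755.9.

2011152755.9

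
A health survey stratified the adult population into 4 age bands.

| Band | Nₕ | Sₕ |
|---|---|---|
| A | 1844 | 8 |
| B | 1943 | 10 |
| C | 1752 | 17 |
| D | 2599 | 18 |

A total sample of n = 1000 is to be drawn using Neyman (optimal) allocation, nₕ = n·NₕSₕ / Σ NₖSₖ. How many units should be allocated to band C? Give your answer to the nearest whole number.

269

A: NₕSₕ = 1844·8 = 14752
B: NₕSₕ = 1943·10 = 19430
C: NₕSₕ = 1752·17 = 29784
D: NₕSₕ = 2599·18 = 46782
Σ NₕSₕ = 110748.
n_C = 1000·29784/110748 = 268.935... → 269.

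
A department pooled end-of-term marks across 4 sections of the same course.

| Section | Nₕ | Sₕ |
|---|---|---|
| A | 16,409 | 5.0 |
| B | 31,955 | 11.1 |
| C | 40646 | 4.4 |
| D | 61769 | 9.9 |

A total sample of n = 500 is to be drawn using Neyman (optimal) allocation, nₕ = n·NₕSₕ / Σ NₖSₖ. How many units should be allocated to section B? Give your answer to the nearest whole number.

Σ NₕSₕ = 16409·5.0 + 31955·11.1 + 40646·4.4 + 61769·9.9 = 1227101.
Share for B: 354700.5/1227101 = 0.28906.
n_B = 500 × 0.28906 = 144.528... → 145.

145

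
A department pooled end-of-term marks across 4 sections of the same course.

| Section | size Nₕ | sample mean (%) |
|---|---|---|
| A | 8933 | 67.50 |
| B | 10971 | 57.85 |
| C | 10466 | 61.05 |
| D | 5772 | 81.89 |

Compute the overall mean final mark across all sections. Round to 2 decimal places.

65.00

N = 8933 + 10971 + 10466 + 5772 = 36142.
Overall mean = Σ (Nₕ/N)·x̄ₕ — weight by population share, not a simple average.
Σ Nₕx̄ₕ = 8933·67.50 + 10971·57.85 + 10466·61.05 + 5772·81.89 = 602977.5 + 634672.35 + 638949.3 + 472669.08 = 2349268.23.
Divide by N: 2349268.23 / 36142 = 65.0011... → 65.00.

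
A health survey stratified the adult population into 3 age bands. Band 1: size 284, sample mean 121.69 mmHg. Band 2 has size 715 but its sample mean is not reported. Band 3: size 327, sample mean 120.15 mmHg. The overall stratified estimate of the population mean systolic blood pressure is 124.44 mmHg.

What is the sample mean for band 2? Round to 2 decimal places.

127.49

N = 284 + 715 + 327 = 1326.
Overall total = μ·N = 124.44·1326 = 165007.44.
Subtract the known strata: 284·121.69 + 327·120.15 = 73849.01.
Remaining total for band 2: 165007.44 − 73849.01 = 91158.43.
Divide by its size: 91158.43 / 715 = 127.4943... → 127.49.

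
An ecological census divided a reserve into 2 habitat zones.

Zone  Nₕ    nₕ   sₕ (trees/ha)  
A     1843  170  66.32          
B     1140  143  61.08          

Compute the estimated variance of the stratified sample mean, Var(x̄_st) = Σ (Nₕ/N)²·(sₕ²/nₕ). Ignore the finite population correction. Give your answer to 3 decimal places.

N = 2983; Wₕ = Nₕ/N.
zone A: (1843/2983)²·66.32²/170 = 9.876073
zone B: (1140/2983)²·61.08²/143 = 3.810353
Sum = 13.686426 → 13.686.

13.686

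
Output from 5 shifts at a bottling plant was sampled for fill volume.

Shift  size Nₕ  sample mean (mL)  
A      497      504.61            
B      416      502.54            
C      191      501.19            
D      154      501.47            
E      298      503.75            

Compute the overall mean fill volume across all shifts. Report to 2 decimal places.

503.16

N = 497 + 416 + 191 + 154 + 298 = 1556.
The stratified mean weights each stratum mean by its population share Nₕ/N.
Σ Nₕx̄ₕ = 497·504.61 + 416·502.54 + 191·501.19 + 154·501.47 + 298·503.75 = 250791.17 + 209056.64 + 95727.29 + 77226.38 + 150117.5 = 782918.98.
Divide by N: 782918.98 / 1556 = 503.1613... → 503.16.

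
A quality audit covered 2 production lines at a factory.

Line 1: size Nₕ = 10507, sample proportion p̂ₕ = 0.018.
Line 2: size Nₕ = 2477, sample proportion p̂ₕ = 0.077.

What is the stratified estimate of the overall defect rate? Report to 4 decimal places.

N = 10507 + 2477 = 12984.
Overall proportion = Σ (Nₕ/N)·p̂ₕ.
Σ Nₕp̂ₕ = 189.126 + 190.729 = 379.855.
379.855 / 12984 = 0.029256... → 0.0293.

0.0293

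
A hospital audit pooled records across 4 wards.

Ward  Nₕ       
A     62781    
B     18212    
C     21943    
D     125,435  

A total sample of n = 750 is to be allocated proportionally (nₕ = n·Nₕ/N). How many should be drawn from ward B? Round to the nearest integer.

60

N = 62781 + 18212 + 21943 + 125435 = 228371.
n_B = 750·18212/228371 = 59.811... → 60.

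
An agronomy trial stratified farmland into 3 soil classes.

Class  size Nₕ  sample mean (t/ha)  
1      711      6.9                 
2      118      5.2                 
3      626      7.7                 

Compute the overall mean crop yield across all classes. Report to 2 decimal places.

7.11

N = 711 + 118 + 626 = 1455.
Overall mean = Σ (Nₕ/N)·x̄ₕ — weight by population share, not a simple average.
Σ Nₕx̄ₕ = 711·6.9 + 118·5.2 + 626·7.7 = 4905.9 + 613.6 + 4820.2 = 10339.7.
Divide by N: 10339.7 / 1455 = 7.1063... → 7.11.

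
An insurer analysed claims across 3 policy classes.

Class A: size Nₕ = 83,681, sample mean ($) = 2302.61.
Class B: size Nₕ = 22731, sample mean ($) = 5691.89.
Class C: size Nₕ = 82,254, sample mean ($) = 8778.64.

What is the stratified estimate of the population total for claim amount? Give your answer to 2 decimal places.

1044145313.56

Population total = Σ Nₕ·x̄ₕ (each stratum's size times its mean).
83681·2302.61 + 22731·5691.89 + 82254·8778.64 = 192684707.41 + 129382351.59 + 722078254.56 = 1044145313.56.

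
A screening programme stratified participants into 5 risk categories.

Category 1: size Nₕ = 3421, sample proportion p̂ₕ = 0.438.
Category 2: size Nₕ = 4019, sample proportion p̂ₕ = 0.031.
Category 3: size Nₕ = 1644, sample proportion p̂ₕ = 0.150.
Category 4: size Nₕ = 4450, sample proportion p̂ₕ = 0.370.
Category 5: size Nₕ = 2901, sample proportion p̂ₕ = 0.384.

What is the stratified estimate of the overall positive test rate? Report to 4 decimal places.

N = 3421 + 4019 + 1644 + 4450 + 2901 = 16435.
Overall proportion = Σ (Nₕ/N)·p̂ₕ.
Σ Nₕp̂ₕ = 1498.398 + 124.589 + 246.6 + 1646.5 + 1113.984 = 4630.071.
4630.071 / 16435 = 0.281720... → 0.2817.

0.2817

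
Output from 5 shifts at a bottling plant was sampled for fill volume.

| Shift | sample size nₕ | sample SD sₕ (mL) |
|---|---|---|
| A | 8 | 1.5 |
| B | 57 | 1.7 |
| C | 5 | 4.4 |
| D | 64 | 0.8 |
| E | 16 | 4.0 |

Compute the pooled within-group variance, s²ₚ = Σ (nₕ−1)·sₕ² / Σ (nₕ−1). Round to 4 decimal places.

A: (8−1)·1.5² = 7·2.25 = 15.75
B: (57−1)·1.7² = 56·2.89 = 161.84
C: (5−1)·4.4² = 4·19.36 = 77.44
D: (64−1)·0.8² = 63·0.64 = 40.32
E: (16−1)·4.0² = 15·16 = 240
Numerator = 535.35; denominator = Σ(nₕ−1) = 145.
s²ₚ = 535.35/145 = 3.692069... → 3.6921.

3.6921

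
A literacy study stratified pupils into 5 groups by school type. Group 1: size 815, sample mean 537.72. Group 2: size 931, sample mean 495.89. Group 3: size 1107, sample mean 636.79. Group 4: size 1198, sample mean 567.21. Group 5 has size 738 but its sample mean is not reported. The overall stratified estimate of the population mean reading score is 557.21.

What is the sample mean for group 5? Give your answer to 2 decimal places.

N = 815 + 931 + 1107 + 1198 + 738 = 4789.
Overall total = μ·N = 557.21·4789 = 2668478.69.
Subtract the known strata: 815·537.72 + 931·495.89 + 1107·636.79 + 1198·567.21 = 2284359.5.
Remaining total for group 5: 2668478.69 − 2284359.5 = 384119.19.
Divide by its size: 384119.19 / 738 = 520.4867... → 520.49.

520.49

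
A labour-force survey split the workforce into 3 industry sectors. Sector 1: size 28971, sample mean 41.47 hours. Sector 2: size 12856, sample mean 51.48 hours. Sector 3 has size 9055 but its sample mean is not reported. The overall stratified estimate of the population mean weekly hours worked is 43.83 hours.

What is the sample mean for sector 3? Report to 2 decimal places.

N = 28971 + 12856 + 9055 = 50882.
Overall total = μ·N = 43.83·50882 = 2230158.06.
Subtract the known strata: 28971·41.47 + 12856·51.48 = 1863254.25.
Remaining total for sector 3: 2230158.06 − 1863254.25 = 366903.81.
Divide by its size: 366903.81 / 9055 = 40.5195... → 40.52.

40.52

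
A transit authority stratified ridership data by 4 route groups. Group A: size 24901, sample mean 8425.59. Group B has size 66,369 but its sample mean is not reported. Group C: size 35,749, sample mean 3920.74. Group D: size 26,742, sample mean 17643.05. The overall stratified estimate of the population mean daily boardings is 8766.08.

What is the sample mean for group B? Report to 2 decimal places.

7926.93

N = 24901 + 66369 + 35749 + 26742 = 153761.
Overall total = μ·N = 8766.08·153761 = 1347881226.88.
Subtract the known strata: 24901·8425.59 + 35749·3920.74 + 26742·17643.05 = 821778593.95.
Remaining total for group B: 1347881226.88 − 821778593.95 = 526102632.93.
Divide by its size: 526102632.93 / 66369 = 7926.9333... → 7926.93.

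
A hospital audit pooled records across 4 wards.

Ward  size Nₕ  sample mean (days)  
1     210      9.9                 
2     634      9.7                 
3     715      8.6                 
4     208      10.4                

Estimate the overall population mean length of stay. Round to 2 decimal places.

9.36

N = 210 + 634 + 715 + 208 = 1767.
The stratified mean weights each stratum mean by its population share Nₕ/N.
Σ Nₕx̄ₕ = 210·9.9 + 634·9.7 + 715·8.6 + 208·10.4 = 2079 + 6149.8 + 6149 + 2163.2 = 16541.
Divide by N: 16541 / 1767 = 9.3611... → 9.36.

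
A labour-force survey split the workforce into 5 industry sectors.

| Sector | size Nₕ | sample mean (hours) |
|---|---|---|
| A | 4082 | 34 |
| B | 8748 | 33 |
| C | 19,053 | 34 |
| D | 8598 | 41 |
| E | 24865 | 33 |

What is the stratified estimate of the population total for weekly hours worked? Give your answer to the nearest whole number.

2248337

A: 4082·34 = 138788
B: 8748·33 = 288684
C: 19053·34 = 647802
D: 8598·41 = 352518
E: 24865·33 = 820545
τ̂ = Σ Nₕx̄ₕ = 2248337.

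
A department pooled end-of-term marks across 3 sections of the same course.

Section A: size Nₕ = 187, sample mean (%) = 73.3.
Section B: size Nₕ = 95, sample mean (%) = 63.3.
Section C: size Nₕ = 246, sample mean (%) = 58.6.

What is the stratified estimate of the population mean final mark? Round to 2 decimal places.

x̄_st = (Σ Nₕx̄ₕ) / (Σ Nₕ) = (187·73.3 + 95·63.3 + 246·58.6) / 528
= 34136.2 / 528 = 64.6519... → 64.65.

64.65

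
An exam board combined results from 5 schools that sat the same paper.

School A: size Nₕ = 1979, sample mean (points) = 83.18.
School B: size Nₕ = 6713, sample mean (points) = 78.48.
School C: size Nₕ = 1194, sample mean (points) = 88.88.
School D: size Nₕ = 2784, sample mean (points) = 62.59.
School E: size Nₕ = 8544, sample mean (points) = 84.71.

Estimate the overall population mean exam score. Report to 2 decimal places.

79.93

N = 1979 + 6713 + 1194 + 2784 + 8544 = 21214.
Overall mean = Σ (Nₕ/N)·x̄ₕ — weight by population share, not a simple average.
Σ Nₕx̄ₕ = 1979·83.18 + 6713·78.48 + 1194·88.88 + 2784·62.59 + 8544·84.71 = 164613.22 + 526836.24 + 106122.72 + 174250.56 + 723762.24 = 1695584.98.
Divide by N: 1695584.98 / 21214 = 79.9276... → 79.93.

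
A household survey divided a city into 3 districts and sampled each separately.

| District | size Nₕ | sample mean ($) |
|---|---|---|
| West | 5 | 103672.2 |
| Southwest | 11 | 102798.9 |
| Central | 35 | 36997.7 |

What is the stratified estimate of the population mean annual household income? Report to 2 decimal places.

x̄_st = (Σ Nₕx̄ₕ) / (Σ Nₕ) = (5·103672.2 + 11·102798.9 + 35·36997.7) / 51
= 2944068.4 / 51 = 57726.8314... → 57726.83.

57726.83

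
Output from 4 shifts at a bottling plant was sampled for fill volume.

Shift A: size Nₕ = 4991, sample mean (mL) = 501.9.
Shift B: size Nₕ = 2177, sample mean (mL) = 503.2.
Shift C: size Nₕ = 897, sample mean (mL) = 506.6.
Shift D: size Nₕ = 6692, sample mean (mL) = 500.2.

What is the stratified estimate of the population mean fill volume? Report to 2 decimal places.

N = 4991 + 2177 + 897 + 6692 = 14757.
Weight each subgroup mean by Nₕ/N and sum.
Σ Nₕx̄ₕ = 4991·501.9 + 2177·503.2 + 897·506.6 + 6692·500.2 = 2504982.9 + 1095466.4 + 454420.2 + 3347338.4 = 7402207.9.
Divide by N: 7402207.9 / 14757 = 501.6066... → 501.61.

501.61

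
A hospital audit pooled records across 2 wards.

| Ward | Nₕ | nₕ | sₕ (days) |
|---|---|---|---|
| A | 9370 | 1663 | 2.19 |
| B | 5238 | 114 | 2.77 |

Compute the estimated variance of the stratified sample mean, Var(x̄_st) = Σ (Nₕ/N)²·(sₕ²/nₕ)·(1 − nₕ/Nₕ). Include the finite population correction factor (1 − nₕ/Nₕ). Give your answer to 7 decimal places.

0.0094414

N = 14608. Term for each stratum: Wₕ²sₕ²/nₕ·(1−nₕ/Nₕ).
Var(x̄_st) = 0.0009759766 + 0.0084654058 = 0.0094413824 → 0.0094414.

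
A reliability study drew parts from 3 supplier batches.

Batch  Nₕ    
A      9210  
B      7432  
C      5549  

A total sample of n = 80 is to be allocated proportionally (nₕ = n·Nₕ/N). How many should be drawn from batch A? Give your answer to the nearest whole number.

33

Share of batch A = 9210/22191 = 0.41503.
Allocate 80 × 0.41503 = 33.203... → 33.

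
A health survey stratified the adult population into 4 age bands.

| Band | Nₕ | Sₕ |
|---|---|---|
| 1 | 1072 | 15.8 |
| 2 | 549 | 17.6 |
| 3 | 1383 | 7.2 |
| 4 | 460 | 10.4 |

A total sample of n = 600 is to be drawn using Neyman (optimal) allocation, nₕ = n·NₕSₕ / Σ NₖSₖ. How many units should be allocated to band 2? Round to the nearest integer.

140

Σ NₕSₕ = 1072·15.8 + 549·17.6 + 1383·7.2 + 460·10.4 = 41341.6.
Share for 2: 9662.4/41341.6 = 0.23372.
n_2 = 600 × 0.23372 = 140.233... → 140.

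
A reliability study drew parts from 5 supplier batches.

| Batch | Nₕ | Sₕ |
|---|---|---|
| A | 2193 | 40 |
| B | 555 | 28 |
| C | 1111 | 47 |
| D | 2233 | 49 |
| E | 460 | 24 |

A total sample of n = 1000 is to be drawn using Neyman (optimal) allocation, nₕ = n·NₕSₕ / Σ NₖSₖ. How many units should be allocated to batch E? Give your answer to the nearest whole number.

40

Σ NₕSₕ = 2193·40 + 555·28 + 1111·47 + 2233·49 + 460·24 = 275934.
Share for E: 11040/275934 = 0.04001.
n_E = 1000 × 0.04001 = 40.010... → 40.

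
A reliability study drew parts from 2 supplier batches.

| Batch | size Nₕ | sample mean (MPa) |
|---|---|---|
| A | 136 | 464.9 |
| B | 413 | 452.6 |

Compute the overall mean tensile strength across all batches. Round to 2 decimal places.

455.65

N = 549; weights Wₕ = Nₕ/N = (0.2477, 0.7523).
x̄_st = Σ Wₕ·x̄ₕ = 0.2477·464.9 + 0.7523·452.6 ≈ 455.6470...
→ 455.65.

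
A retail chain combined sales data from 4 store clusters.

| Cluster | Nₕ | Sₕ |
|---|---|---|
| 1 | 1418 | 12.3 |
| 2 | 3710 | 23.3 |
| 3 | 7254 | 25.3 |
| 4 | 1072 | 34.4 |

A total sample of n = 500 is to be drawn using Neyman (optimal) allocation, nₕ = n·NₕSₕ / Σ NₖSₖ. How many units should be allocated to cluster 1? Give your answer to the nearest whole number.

27

1: NₕSₕ = 1418·12.3 = 17441.4
2: NₕSₕ = 3710·23.3 = 86443
3: NₕSₕ = 7254·25.3 = 183526.2
4: NₕSₕ = 1072·34.4 = 36876.8
Σ NₕSₕ = 324287.4.
n_1 = 500·17441.4/324287.4 = 26.892... → 27.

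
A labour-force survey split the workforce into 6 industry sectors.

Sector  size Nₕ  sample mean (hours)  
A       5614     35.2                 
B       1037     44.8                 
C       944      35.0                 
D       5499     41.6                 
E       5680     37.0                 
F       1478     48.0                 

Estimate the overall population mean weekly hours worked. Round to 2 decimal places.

38.86

N = 5614 + 1037 + 944 + 5499 + 5680 + 1478 = 20252.
The stratified mean weights each stratum mean by its population share Nₕ/N.
Σ Nₕx̄ₕ = 5614·35.2 + 1037·44.8 + 944·35.0 + 5499·41.6 + 5680·37.0 + 1478·48.0 = 197612.8 + 46457.6 + 33040 + 228758.4 + 210160 + 70944 = 786972.8.
Divide by N: 786972.8 / 20252 = 38.8590... → 38.86.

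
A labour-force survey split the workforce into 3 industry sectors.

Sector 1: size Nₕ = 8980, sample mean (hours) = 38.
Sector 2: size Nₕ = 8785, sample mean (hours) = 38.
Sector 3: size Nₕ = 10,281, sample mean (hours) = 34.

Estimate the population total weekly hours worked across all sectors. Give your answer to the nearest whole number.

1024624

1: 8980·38 = 341240
2: 8785·38 = 333830
3: 10281·34 = 349554
τ̂ = Σ Nₕx̄ₕ = 1024624.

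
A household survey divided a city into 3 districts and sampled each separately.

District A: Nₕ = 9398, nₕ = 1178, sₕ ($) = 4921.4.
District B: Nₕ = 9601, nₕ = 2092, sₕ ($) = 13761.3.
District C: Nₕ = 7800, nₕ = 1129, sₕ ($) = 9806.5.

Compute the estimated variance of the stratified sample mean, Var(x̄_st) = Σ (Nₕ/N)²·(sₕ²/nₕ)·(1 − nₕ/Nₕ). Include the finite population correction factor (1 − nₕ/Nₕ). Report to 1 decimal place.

N = 26799; Wₕ = Nₕ/N.
district A: (9398/26799)²·4921.4²/1178·(1 − 1178/9398) = 2211.5773
district B: (9601/26799)²·13761.3²/2092·(1 − 2092/9601) = 9086.9605
district C: (7800/26799)²·9806.5²/1129·(1 − 1129/7800) = 6171.3829
Sum = 17469.9207 → 17469.9.

17469.9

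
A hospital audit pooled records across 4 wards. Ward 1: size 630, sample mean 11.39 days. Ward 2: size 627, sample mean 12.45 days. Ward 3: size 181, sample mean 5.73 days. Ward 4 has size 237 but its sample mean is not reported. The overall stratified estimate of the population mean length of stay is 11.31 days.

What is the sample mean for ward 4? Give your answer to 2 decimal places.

12.34

N = 630 + 627 + 181 + 237 = 1675.
Overall total = μ·N = 11.31·1675 = 18944.25.
Subtract the known strata: 630·11.39 + 627·12.45 + 181·5.73 = 16018.98.
Remaining total for ward 4: 18944.25 − 16018.98 = 2925.27.
Divide by its size: 2925.27 / 237 = 12.3429... → 12.34.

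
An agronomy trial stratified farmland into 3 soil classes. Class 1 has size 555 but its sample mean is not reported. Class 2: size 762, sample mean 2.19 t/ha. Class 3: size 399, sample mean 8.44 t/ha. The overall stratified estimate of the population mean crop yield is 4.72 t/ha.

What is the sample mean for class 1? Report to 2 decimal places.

N = 555 + 762 + 399 = 1716.
Overall total = μ·N = 4.72·1716 = 8099.52.
Subtract the known strata: 762·2.19 + 399·8.44 = 5036.34.
Remaining total for class 1: 8099.52 − 5036.34 = 3063.18.
Divide by its size: 3063.18 / 555 = 5.5192... → 5.52.

5.52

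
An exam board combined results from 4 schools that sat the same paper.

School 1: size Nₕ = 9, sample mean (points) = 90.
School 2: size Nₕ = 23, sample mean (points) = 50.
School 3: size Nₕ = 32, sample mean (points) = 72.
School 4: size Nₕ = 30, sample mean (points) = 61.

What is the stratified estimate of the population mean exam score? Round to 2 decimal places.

64.83

N = 9 + 23 + 32 + 30 = 94.
Weight each subgroup mean by Nₕ/N and sum.
Σ Nₕx̄ₕ = 9·90 + 23·50 + 32·72 + 30·61 = 810 + 1150 + 2304 + 1830 = 6094.
Divide by N: 6094 / 94 = 64.8298... → 64.83.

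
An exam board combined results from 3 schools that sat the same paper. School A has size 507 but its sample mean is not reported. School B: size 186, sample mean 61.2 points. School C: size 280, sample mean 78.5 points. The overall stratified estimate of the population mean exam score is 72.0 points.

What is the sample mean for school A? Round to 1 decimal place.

N = 507 + 186 + 280 = 973.
Overall total = μ·N = 72.0·973 = 70056.
Subtract the known strata: 186·61.2 + 280·78.5 = 33363.2.
Remaining total for school A: 70056 − 33363.2 = 36692.8.
Divide by its size: 36692.8 / 507 = 72.372... → 72.4.

72.4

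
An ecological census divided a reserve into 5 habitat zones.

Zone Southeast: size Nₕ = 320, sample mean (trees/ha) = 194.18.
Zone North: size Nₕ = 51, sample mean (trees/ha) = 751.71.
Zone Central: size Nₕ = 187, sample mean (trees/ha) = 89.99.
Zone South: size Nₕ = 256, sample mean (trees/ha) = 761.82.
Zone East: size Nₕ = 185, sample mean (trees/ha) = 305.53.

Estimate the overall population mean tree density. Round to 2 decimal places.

369.22

x̄_st = (Σ Nₕx̄ₕ) / (Σ Nₕ) = (320·194.18 + 51·751.71 + 187·89.99 + 256·761.82 + 185·305.53) / 999
= 368851.91 / 999 = 369.2211... → 369.22.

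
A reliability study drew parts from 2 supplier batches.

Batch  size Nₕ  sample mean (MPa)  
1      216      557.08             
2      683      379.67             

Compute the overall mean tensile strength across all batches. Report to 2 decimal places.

N = 899; weights Wₕ = Nₕ/N = (0.2403, 0.7597).
x̄_st = Σ Wₕ·x̄ₕ = 0.2403·557.08 + 0.7597·379.67 ≈ 422.2958...
→ 422.30.

422.30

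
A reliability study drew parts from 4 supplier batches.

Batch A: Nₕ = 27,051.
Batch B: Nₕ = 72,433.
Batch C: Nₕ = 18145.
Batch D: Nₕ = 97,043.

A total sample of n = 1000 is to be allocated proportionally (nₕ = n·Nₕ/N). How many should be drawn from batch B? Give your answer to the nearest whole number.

337

Share of batch B = 72433/214672 = 0.33741.
Allocate 1000 × 0.33741 = 337.412... → 337.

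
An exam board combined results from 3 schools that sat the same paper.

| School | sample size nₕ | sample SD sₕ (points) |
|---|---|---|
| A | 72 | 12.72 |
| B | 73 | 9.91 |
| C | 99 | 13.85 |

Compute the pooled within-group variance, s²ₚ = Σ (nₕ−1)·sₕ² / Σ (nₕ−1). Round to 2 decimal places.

Degrees of freedom: 71 + 72 + 98 = 241.
Σ(nₕ−1)sₕ² = 71·161.7984 + 72·98.2081 + 98·191.8225 = 37357.2746.
s²ₚ = 37357.2746 / 241 = 155.0094... → 155.01.

155.01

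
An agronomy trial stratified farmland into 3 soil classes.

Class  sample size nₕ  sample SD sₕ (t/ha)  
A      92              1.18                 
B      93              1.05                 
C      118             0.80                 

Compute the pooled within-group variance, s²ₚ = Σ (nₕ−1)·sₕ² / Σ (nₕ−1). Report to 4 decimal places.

A: (92−1)·1.18² = 91·1.3924 = 126.7084
B: (93−1)·1.05² = 92·1.1025 = 101.43
C: (118−1)·0.80² = 117·0.64 = 74.88
Numerator = 303.0184; denominator = Σ(nₕ−1) = 300.
s²ₚ = 303.0184/300 = 1.010061... → 1.0101.

1.0101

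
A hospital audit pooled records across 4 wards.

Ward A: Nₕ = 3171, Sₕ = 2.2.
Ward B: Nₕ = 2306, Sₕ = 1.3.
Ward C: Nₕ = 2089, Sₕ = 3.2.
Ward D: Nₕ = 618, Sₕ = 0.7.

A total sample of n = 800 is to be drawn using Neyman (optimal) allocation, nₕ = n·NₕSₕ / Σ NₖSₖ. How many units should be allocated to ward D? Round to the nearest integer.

20

A: NₕSₕ = 3171·2.2 = 6976.2
B: NₕSₕ = 2306·1.3 = 2997.8
C: NₕSₕ = 2089·3.2 = 6684.8
D: NₕSₕ = 618·0.7 = 432.6
Σ NₕSₕ = 17091.4.
n_D = 800·432.6/17091.4 = 20.249... → 20.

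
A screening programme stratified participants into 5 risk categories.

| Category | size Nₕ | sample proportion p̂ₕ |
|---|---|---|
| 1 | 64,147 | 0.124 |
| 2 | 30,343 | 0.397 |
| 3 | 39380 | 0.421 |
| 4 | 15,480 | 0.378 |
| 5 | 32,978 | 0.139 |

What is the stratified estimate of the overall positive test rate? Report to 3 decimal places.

0.258

N = 64147 + 30343 + 39380 + 15480 + 32978 = 182328.
Overall proportion = Σ (Nₕ/N)·p̂ₕ.
Σ Nₕp̂ₕ = 7954.228 + 12046.171 + 16578.98 + 5851.44 + 4583.942 = 47014.761.
47014.761 / 182328 = 0.25786... → 0.258.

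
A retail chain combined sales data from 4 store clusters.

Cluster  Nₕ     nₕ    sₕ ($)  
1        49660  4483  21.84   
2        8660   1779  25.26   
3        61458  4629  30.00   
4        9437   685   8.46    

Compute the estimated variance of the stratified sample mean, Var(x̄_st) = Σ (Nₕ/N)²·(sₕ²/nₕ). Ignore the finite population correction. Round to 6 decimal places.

N = 129215; Wₕ = Nₕ/N.
cluster 1: (49660/129215)²·21.84²/4483 = 0.015715351
cluster 2: (8660/129215)²·25.26²/1779 = 0.001611019
cluster 3: (61458/129215)²·30.00²/4629 = 0.043983148
cluster 4: (9437/129215)²·8.46²/685 = 0.000557304
Sum = 0.061866823 → 0.061867.

0.061867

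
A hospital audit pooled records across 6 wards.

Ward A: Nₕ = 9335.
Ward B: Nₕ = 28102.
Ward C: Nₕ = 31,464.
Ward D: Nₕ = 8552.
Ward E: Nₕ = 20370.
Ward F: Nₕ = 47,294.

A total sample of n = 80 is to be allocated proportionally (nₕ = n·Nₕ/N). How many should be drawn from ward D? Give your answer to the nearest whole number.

N = 9335 + 28102 + 31464 + 8552 + 20370 + 47294 = 145117.
n_D = 80·8552/145117 = 4.715... → 5.

5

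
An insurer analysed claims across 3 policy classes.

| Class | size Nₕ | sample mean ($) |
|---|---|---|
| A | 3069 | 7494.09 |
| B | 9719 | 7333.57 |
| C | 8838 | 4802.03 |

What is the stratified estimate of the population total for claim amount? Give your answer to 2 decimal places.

A: 3069·7494.09 = 22999362.21
B: 9719·7333.57 = 71274966.83
C: 8838·4802.03 = 42440341.14
τ̂ = Σ Nₕx̄ₕ = 136714670.18.

136714670.18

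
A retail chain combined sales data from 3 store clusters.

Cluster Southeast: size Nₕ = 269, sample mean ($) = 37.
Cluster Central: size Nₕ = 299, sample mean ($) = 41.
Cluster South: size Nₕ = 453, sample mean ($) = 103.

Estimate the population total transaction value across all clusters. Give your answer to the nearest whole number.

Southeast: 269·37 = 9953
Central: 299·41 = 12259
South: 453·103 = 46659
τ̂ = Σ Nₕx̄ₕ = 68871.

68871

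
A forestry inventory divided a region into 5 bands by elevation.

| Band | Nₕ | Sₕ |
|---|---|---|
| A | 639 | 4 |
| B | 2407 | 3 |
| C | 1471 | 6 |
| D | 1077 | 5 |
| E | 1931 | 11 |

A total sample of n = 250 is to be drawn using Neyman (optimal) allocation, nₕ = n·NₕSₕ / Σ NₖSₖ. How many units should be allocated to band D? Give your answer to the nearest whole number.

30

A: NₕSₕ = 639·4 = 2556
B: NₕSₕ = 2407·3 = 7221
C: NₕSₕ = 1471·6 = 8826
D: NₕSₕ = 1077·5 = 5385
E: NₕSₕ = 1931·11 = 21241
Σ NₕSₕ = 45229.
n_D = 250·5385/45229 = 29.765... → 30.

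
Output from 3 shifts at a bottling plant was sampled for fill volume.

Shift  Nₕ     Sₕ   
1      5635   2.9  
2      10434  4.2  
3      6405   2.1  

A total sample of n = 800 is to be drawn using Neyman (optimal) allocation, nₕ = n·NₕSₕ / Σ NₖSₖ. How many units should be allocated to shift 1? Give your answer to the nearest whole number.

Σ NₕSₕ = 5635·2.9 + 10434·4.2 + 6405·2.1 = 73614.8.
Share for 1: 16341.5/73614.8 = 0.22199.
n_1 = 800 × 0.22199 = 177.589... → 178.

178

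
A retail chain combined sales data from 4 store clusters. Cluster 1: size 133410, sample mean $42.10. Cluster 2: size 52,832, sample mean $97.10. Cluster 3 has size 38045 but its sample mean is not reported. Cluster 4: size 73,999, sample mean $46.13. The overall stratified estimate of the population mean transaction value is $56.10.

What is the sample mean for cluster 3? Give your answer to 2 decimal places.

N = 133410 + 52832 + 38045 + 73999 = 298286.
Overall total = μ·N = 56.10·298286 = 16733844.6.
Subtract the known strata: 133410·42.10 + 52832·97.10 + 73999·46.13 = 14160122.07.
Remaining total for cluster 3: 16733844.6 − 14160122.07 = 2573722.53.
Divide by its size: 2573722.53 / 38045 = 67.6494... → 67.65.

67.65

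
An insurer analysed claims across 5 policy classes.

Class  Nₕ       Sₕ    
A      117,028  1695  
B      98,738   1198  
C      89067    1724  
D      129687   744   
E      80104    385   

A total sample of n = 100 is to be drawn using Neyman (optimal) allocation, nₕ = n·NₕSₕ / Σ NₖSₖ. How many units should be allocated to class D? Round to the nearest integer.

16

Σ NₕSₕ = 117028·1695 + 98738·1198 + 89067·1724 + 129687·744 + 80104·385 = 597529260.
Share for D: 96487128/597529260 = 0.16148.
n_D = 100 × 0.16148 = 16.148... → 16.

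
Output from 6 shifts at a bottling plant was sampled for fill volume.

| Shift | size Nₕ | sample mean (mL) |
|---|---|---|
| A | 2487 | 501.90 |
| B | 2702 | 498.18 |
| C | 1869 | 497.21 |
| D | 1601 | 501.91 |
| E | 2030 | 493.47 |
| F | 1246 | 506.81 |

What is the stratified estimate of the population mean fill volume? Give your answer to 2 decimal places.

N = 2487 + 2702 + 1869 + 1601 + 2030 + 1246 = 11935.
Overall mean = Σ (Nₕ/N)·x̄ₕ — weight by population share, not a simple average.
Σ Nₕx̄ₕ = 2487·501.90 + 2702·498.18 + 1869·497.21 + 1601·501.91 + 2030·493.47 + 1246·506.81 = 1248225.3 + 1346082.36 + 929285.49 + 803557.91 + 1001744.1 + 631485.26 = 5960380.42.
Divide by N: 5960380.42 / 11935 = 499.4035... → 499.40.

499.40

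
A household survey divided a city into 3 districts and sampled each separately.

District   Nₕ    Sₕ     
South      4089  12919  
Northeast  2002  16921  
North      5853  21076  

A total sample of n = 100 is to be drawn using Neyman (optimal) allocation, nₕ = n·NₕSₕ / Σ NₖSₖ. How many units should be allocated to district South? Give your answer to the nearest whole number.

25

South: NₕSₕ = 4089·12919 = 52825791
Northeast: NₕSₕ = 2002·16921 = 33875842
North: NₕSₕ = 5853·21076 = 123357828
Σ NₕSₕ = 210059461.
n_South = 100·52825791/210059461 = 25.148... → 25.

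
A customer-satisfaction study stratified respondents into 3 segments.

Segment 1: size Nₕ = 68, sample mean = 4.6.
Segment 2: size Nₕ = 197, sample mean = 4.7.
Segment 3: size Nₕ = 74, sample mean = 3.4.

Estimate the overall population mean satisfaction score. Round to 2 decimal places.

4.40

N = 339; weights Wₕ = Nₕ/N = (0.2006, 0.5811, 0.2183).
x̄_st = Σ Wₕ·x̄ₕ = 0.2006·4.6 + 0.5811·4.7 + 0.2183·3.4 ≈ 4.3962...
→ 4.40.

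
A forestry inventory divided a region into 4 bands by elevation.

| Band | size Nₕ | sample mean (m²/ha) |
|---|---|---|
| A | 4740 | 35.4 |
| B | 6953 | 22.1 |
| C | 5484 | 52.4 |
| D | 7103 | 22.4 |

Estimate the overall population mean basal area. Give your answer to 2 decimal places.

N = 24280; weights Wₕ = Nₕ/N = (0.1952, 0.2864, 0.2259, 0.2925).
x̄_st = Σ Wₕ·x̄ₕ = 0.1952·35.4 + 0.2864·22.1 + 0.2259·52.4 + 0.2925·22.4 ≈ 31.6279...
→ 31.63.

31.63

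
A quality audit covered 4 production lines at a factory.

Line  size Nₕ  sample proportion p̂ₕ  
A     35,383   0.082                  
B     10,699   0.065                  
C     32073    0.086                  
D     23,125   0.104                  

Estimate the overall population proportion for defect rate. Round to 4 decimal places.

Wₕ = Nₕ/N with N = 101280: 0.3494, 0.1056, 0.3167, 0.2283.
p̂_st = 0.3494·0.082 + 0.1056·0.065 + 0.3167·0.086 + 0.2283·0.104 ≈ 0.086494... → 0.0865.

0.0865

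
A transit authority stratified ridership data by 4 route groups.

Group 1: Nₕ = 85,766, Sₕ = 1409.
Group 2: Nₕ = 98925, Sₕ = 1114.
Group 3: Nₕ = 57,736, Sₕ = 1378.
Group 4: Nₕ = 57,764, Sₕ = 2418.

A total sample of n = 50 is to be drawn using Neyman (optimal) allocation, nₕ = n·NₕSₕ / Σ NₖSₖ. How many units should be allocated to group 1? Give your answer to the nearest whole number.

13

Σ NₕSₕ = 85766·1409 + 98925·1114 + 57736·1378 + 57764·2418 = 450280304.
Share for 1: 120844294/450280304 = 0.26838.
n_1 = 50 × 0.26838 = 13.419... → 13.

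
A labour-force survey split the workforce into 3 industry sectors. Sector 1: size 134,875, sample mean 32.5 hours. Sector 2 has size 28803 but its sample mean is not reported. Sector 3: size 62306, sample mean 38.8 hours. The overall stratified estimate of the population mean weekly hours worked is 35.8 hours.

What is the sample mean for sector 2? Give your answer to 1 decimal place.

Σ Nₕx̄ₕ = N·μ, so 28803·x̄_2 = 225984·35.8 − (134875·32.5 + 62306·38.8).
= 8090227.2 − 6800910.3 = 1289316.9.
x̄_2 = 1289316.9 / 28803 = 44.763... → 44.8.

44.8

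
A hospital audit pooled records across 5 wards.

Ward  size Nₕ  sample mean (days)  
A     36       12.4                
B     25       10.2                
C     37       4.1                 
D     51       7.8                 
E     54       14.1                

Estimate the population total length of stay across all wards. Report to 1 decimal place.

A: 36·12.4 = 446.4
B: 25·10.2 = 255
C: 37·4.1 = 151.7
D: 51·7.8 = 397.8
E: 54·14.1 = 761.4
τ̂ = Σ Nₕx̄ₕ = 2012.3.

2012.3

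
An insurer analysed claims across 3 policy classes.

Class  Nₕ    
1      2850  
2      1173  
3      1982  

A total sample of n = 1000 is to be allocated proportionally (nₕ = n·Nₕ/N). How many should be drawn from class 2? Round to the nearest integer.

195

Share of class 2 = 1173/6005 = 0.19534.
Allocate 1000 × 0.19534 = 195.337... → 195.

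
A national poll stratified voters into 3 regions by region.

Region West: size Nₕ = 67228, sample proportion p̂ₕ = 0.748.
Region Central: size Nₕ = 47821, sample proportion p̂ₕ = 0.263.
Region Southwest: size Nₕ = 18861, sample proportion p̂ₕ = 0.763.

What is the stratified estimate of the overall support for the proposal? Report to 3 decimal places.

Wₕ = Nₕ/N with N = 133910: 0.5020, 0.3571, 0.1408.
p̂_st = 0.5020·0.748 + 0.3571·0.263 + 0.1408·0.763 ≈ 0.57691... → 0.577.

0.577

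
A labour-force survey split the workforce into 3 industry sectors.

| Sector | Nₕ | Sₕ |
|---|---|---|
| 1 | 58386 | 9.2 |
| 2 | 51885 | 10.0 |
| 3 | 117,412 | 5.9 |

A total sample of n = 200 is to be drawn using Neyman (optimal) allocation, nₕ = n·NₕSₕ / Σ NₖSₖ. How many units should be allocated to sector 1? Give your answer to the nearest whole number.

Σ NₕSₕ = 58386·9.2 + 51885·10.0 + 117412·5.9 = 1748732.
Share for 1: 537151.2/1748732 = 0.30717.
n_1 = 200 × 0.30717 = 61.433... → 61.

61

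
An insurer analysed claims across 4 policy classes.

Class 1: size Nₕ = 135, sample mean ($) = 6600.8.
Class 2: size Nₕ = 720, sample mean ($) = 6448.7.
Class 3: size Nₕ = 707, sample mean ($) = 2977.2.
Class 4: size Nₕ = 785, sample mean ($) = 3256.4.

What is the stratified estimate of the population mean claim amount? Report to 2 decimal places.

N = 2347; weights Wₕ = Nₕ/N = (0.0575, 0.3068, 0.3012, 0.3345).
x̄_st = Σ Wₕ·x̄ₕ = 0.0575·6600.8 + 0.3068·6448.7 + 0.3012·2977.2 + 0.3345·3256.4 ≈ 4343.9823...
→ 4343.98.

4343.98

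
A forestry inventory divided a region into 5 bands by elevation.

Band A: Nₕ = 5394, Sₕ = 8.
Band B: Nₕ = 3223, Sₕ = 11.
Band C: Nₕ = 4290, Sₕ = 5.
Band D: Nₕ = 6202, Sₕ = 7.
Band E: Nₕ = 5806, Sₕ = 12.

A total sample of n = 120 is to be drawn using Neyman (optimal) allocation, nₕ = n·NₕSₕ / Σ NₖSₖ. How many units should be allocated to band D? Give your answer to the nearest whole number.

24

A: NₕSₕ = 5394·8 = 43152
B: NₕSₕ = 3223·11 = 35453
C: NₕSₕ = 4290·5 = 21450
D: NₕSₕ = 6202·7 = 43414
E: NₕSₕ = 5806·12 = 69672
Σ NₕSₕ = 213141.
n_D = 120·43414/213141 = 24.442... → 24.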